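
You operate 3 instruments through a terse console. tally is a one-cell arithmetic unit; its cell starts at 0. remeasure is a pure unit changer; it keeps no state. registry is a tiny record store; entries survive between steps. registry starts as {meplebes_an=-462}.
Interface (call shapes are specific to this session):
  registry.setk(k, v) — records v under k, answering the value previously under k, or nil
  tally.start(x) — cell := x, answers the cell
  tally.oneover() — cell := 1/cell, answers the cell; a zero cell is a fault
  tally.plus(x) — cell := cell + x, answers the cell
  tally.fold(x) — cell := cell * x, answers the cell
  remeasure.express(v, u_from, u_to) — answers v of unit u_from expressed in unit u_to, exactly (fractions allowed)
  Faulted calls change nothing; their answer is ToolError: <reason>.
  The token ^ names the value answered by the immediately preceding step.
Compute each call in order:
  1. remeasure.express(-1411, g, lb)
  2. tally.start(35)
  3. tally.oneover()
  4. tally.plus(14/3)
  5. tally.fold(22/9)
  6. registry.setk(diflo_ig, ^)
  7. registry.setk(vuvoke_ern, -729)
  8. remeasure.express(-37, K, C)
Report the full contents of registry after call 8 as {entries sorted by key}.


Calling remeasure.express passing v→-1411, u_from→g, u_to→lb, yielding -141100000/45359237.
Then tally.start passing x→35, and see 35.
Calling tally.oneover, and get 1/35.
Calling tally.plus passing x→14/3, yielding 493/105.
Using tally.fold passing x→22/9, → 10846/945.
I use registry.setk passing k→diflo_ig, v→^, which returns nil.
I use registry.setk passing k→vuvoke_ern, v→-729, and see nil.
I run remeasure.express passing v→-37, u_from→K, u_to→C, giving -6203/20.

Answer: {diflo_ig=10846/945, meplebes_an=-462, vuvoke_ern=-729}


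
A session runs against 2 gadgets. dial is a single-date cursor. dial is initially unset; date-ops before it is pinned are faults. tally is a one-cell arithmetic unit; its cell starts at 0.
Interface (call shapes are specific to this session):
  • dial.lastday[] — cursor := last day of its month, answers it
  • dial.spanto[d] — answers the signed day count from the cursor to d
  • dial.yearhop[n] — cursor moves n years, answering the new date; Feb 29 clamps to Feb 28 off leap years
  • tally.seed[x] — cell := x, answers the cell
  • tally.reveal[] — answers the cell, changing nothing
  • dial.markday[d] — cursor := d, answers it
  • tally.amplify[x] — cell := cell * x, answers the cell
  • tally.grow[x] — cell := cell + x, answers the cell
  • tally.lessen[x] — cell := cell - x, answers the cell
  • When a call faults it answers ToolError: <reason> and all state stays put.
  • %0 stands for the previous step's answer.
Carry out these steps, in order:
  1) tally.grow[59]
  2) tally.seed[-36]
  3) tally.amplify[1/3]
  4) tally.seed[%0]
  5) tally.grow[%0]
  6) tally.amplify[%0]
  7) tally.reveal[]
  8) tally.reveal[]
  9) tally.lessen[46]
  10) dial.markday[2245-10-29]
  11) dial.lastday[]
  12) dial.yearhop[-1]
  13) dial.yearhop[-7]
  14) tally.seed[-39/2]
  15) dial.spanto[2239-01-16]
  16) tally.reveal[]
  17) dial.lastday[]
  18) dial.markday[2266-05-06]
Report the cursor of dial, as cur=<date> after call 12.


Using tally.grow(x: 59), which returns 59.
Calling tally.seed(x: -36), and see -36.
I run tally.amplify(x: 1/3), yielding -12.
I try tally.seed(x: %0), which returns -12.
Invoking tally.grow(x: %0), yielding -24.
Now I run tally.amplify(x: %0), → 576.
I use tally.reveal(), and observe 576.
Invoking tally.reveal, which returns 576.
Now I run tally.lessen(x: 46), which returns 530.
Now I run dial.markday(d: 2245-10-29), — result: 2245-10-29.
Invoking dial.lastday, — result: 2245-10-31.
Invoking dial.yearhop(n: -1), → 2244-10-31.
I invoke dial.yearhop(n: -7), and get 2237-10-31.
Next I call tally.seed(x: -39/2), — result: -39/2.
Invoking dial.spanto(d: 2239-01-16), and get 442.
I use tally.reveal(), which returns -39/2.
Now I run dial.lastday(), and observe 2237-10-31.
Using dial.markday(d: 2266-05-06), and get 2266-05-06.

Answer: cur=2244-10-31


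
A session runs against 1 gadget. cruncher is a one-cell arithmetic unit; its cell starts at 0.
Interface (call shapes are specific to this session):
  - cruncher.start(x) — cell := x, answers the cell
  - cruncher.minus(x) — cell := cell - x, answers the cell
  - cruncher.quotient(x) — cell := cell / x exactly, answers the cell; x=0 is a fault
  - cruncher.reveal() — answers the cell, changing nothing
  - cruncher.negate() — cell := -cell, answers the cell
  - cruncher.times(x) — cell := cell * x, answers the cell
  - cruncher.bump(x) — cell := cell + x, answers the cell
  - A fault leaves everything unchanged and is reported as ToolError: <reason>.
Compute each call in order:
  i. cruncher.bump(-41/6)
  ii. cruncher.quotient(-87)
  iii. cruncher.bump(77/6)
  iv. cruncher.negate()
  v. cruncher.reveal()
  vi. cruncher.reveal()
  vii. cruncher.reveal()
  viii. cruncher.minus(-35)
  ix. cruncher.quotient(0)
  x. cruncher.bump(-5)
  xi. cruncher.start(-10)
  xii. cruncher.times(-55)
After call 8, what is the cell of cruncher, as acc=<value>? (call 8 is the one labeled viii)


// 1. cruncher.bump(x=-41/6) == -41/6
// 2. cruncher.quotient(x=-87) == 41/522
// 3. cruncher.bump(x=77/6) == 3370/261
// 4. cruncher.negate() == -3370/261
// 5. cruncher.reveal() == -3370/261
// 6. cruncher.reveal() == -3370/261
// 7. cruncher.reveal() == -3370/261
// 8. cruncher.minus(x=-35) == 5765/261
// 9. cruncher.quotient(x=0) == ToolError: division by zero
// 10. cruncher.bump(x=-5) == 4460/261
// 11. cruncher.start(x=-10) == -10
// 12. cruncher.times(x=-55) == 550

Answer: acc=5765/261


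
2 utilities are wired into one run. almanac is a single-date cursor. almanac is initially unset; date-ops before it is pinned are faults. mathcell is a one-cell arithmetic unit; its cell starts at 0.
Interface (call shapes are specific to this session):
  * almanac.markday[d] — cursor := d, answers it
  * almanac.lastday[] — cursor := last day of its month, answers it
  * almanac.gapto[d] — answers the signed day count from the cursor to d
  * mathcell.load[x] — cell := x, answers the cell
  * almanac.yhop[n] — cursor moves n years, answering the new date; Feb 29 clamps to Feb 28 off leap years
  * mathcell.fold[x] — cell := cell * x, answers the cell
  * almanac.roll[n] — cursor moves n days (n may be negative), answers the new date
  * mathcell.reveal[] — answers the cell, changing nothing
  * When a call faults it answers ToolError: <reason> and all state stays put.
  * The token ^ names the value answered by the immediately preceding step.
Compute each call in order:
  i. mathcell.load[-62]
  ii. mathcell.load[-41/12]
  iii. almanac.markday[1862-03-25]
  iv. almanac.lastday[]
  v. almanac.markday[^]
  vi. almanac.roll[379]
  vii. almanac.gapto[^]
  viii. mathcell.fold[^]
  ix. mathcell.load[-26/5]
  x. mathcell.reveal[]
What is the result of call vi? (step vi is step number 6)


Do: mathcell.load[-62]
See: -62
Do: mathcell.load[-41/12]
See: -41/12
Do: almanac.markday[1862-03-25]
See: 1862-03-25
Do: almanac.lastday[]
See: 1862-03-31
Do: almanac.markday[^]
See: 1862-03-31
Do: almanac.roll[379]
See: 1863-04-14
Do: almanac.gapto[^]
See: 0
Do: mathcell.fold[^]
See: 0
Do: mathcell.load[-26/5]
See: -26/5
Do: mathcell.reveal[]
See: -26/5

Answer: 1863-04-14


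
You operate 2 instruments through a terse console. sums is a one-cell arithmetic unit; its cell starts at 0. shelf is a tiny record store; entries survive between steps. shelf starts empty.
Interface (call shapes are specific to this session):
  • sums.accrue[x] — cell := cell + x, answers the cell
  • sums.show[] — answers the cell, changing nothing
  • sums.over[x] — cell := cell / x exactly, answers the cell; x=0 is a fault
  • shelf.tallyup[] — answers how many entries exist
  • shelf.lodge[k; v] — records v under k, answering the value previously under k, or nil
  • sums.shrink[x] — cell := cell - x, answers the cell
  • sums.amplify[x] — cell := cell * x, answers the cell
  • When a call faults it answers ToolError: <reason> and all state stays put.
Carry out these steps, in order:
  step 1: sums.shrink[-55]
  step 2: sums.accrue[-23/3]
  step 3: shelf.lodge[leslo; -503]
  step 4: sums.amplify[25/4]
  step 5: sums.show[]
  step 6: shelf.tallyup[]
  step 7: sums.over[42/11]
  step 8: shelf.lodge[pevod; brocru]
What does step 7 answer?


Answer: 19525/252

Derivation:
// sums.shrink(-55) => 55
// sums.accrue(-23/3) => 142/3
// shelf.lodge(leslo, -503) => nil
// sums.amplify(25/4) => 1775/6
// sums.show() => 1775/6
// shelf.tallyup() => 1
// sums.over(42/11) => 19525/252
// shelf.lodge(pevod, brocru) => nil


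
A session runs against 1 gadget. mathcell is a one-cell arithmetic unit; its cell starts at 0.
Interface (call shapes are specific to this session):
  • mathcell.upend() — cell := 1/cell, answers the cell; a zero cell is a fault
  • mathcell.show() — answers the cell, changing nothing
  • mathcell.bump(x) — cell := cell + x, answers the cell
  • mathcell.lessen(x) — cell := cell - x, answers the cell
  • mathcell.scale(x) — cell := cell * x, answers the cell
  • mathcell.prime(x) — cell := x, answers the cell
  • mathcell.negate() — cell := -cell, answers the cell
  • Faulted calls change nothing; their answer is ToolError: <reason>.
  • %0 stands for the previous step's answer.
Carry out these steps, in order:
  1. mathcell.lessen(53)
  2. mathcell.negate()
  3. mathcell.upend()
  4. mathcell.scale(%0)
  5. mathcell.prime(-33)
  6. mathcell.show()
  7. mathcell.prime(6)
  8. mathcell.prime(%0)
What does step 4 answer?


-- mathcell.lessen(53) ~> -53
-- mathcell.negate() ~> 53
-- mathcell.upend() ~> 1/53
-- mathcell.scale(%0) ~> 1/2809
-- mathcell.prime(-33) ~> -33
-- mathcell.show() ~> -33
-- mathcell.prime(6) ~> 6
-- mathcell.prime(%0) ~> 6

Answer: 1/2809


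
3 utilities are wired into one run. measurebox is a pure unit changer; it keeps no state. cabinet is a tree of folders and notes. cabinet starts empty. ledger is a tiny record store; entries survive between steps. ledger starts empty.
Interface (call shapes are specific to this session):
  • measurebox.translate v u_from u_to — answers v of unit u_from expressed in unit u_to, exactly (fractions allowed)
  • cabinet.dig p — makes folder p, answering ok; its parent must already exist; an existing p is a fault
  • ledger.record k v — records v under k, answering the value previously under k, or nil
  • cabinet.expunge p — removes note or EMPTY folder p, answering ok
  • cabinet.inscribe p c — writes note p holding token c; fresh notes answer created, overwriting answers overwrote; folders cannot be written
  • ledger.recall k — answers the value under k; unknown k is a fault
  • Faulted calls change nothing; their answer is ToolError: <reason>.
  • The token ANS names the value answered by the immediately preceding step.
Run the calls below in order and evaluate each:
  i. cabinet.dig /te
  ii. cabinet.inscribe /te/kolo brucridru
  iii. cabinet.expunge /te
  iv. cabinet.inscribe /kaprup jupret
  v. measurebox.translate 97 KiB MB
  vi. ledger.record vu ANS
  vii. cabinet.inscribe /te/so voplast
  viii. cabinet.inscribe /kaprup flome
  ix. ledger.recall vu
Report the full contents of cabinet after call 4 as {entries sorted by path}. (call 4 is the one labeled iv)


// 1. cabinet.dig(/te) => ok
// 2. cabinet.inscribe(/te/kolo, brucridru) => created
// 3. cabinet.expunge(/te) => ToolError: not empty
// 4. cabinet.inscribe(/kaprup, jupret) => created
// 5. measurebox.translate(97, KiB, MB) => 1552/15625
// 6. ledger.record(vu, ANS) => nil
// 7. cabinet.inscribe(/te/so, voplast) => created
// 8. cabinet.inscribe(/kaprup, flome) => overwrote
// 9. ledger.recall(vu) => 1552/15625

Answer: {kaprup=jupret, te/, te/kolo=brucridru}


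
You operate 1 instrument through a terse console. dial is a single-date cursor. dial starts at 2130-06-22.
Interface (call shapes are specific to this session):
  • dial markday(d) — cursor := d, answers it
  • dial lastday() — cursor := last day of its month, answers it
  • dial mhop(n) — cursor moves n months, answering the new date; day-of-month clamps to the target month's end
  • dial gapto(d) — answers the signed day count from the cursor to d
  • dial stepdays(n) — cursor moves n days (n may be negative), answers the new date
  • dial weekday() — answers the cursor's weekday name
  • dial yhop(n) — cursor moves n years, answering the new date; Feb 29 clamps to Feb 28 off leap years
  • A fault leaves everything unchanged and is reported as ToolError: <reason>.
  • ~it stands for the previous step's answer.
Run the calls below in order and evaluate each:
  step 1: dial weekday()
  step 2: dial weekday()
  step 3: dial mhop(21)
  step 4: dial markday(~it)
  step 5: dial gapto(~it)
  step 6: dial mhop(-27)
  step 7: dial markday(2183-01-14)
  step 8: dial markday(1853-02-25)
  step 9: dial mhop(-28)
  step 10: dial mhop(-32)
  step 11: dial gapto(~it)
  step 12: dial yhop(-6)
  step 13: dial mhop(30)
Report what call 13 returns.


% dial weekday
[out] Thursday
% dial weekday
[out] Thursday
% dial mhop 21
[out] 2132-03-22
% dial markday ~it
[out] 2132-03-22
% dial gapto ~it
[out] 0
% dial mhop -27
[out] 2129-12-22
% dial markday 2183-01-14
[out] 2183-01-14
% dial markday 1853-02-25
[out] 1853-02-25
% dial mhop -28
[out] 1850-10-25
% dial mhop -32
[out] 1848-02-25
% dial gapto ~it
[out] 0
% dial yhop -6
[out] 1842-02-25
% dial mhop 30
[out] 1844-08-25

Answer: 1844-08-25


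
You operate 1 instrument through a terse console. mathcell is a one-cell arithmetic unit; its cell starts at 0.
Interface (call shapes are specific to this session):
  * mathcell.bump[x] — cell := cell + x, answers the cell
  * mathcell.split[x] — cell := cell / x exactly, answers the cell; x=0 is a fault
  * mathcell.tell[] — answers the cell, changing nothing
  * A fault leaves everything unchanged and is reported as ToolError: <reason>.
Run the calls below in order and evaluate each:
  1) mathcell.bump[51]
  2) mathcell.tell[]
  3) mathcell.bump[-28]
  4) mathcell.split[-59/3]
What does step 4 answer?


[in] mathcell.bump x=51
= 51
[in] mathcell.tell
= 51
[in] mathcell.bump x=-28
= 23
[in] mathcell.split x=-59/3
= -69/59

Answer: -69/59


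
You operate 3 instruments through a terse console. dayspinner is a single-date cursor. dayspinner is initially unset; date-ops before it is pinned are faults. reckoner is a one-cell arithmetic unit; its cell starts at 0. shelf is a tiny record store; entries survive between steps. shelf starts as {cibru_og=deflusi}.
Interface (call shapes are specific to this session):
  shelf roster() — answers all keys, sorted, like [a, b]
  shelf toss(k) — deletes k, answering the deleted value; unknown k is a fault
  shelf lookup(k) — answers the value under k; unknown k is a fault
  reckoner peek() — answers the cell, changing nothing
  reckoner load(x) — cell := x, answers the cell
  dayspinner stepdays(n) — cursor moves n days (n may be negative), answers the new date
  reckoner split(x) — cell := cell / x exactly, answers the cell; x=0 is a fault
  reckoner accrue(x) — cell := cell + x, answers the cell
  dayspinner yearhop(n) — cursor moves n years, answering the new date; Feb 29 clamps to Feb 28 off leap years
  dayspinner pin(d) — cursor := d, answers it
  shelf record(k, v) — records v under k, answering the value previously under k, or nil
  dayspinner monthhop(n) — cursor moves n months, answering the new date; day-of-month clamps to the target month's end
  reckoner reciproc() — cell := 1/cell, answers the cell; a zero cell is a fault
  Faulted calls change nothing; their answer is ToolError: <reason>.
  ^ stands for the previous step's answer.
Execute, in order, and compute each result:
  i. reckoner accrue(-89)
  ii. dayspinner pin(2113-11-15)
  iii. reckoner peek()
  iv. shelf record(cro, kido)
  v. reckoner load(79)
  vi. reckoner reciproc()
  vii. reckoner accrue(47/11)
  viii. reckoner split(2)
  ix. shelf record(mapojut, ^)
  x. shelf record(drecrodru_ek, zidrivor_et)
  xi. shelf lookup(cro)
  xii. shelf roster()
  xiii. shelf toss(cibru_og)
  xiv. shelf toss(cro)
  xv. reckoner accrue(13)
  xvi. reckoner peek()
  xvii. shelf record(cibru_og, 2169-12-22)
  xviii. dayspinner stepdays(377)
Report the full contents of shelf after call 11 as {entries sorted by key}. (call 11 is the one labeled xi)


> reckoner accrue x: -89
[out] -89
> dayspinner pin d: 2113-11-15
[out] 2113-11-15
> reckoner peek
[out] -89
> shelf record k: cro v: kido
[out] nil
> reckoner load x: 79
[out] 79
> reckoner reciproc
[out] 1/79
> reckoner accrue x: 47/11
[out] 3724/869
> reckoner split x: 2
[out] 1862/869
> shelf record k: mapojut v: ^
[out] nil
> shelf record k: drecrodru_ek v: zidrivor_et
[out] nil
> shelf lookup k: cro
[out] kido
> shelf roster
[out] [cibru_og, cro, drecrodru_ek, mapojut]
> shelf toss k: cibru_og
[out] deflusi
> shelf toss k: cro
[out] kido
> reckoner accrue x: 13
[out] 13159/869
> reckoner peek
[out] 13159/869
> shelf record k: cibru_og v: 2169-12-22
[out] nil
> dayspinner stepdays n: 377
[out] 2114-11-27

Answer: {cibru_og=deflusi, cro=kido, drecrodru_ek=zidrivor_et, mapojut=1862/869}


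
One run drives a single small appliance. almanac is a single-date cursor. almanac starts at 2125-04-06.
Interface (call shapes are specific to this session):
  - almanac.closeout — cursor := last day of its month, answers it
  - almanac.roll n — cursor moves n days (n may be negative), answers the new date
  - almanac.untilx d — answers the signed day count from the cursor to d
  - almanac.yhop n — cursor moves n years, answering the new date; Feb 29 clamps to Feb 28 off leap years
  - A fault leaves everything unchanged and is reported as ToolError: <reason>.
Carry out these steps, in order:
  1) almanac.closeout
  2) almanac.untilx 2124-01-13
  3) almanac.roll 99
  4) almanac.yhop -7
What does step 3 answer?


Answer: 2125-08-07

Derivation:
CALL closeout[]
RET  2125-04-30
CALL untilx[d: 2124-01-13]
RET  -473
CALL roll[n: 99]
RET  2125-08-07
CALL yhop[n: -7]
RET  2118-08-07


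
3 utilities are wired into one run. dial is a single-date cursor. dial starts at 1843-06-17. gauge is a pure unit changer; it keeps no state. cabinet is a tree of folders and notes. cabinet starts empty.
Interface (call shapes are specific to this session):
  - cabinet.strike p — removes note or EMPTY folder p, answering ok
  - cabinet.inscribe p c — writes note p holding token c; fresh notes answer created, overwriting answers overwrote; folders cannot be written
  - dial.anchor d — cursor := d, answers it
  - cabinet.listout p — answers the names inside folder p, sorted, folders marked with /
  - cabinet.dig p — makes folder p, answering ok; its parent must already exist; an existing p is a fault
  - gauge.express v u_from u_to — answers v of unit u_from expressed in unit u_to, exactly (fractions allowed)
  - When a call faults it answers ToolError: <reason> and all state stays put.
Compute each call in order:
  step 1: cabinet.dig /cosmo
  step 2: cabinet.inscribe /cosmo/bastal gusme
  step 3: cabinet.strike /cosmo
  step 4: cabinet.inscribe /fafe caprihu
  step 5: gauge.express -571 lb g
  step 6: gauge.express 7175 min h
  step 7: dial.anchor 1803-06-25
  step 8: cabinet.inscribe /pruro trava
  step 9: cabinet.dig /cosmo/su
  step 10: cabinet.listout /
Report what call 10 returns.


Act: cabinet.dig[/cosmo]
Obs: ok
Act: cabinet.inscribe[/cosmo/bastal; gusme]
Obs: created
Act: cabinet.strike[/cosmo]
Obs: ToolError: not empty
Act: cabinet.inscribe[/fafe; caprihu]
Obs: created
Act: gauge.express[-571; lb; g]
Obs: -25900124327/100000
Act: gauge.express[7175; min; h]
Obs: 1435/12
Act: dial.anchor[1803-06-25]
Obs: 1803-06-25
Act: cabinet.inscribe[/pruro; trava]
Obs: created
Act: cabinet.dig[/cosmo/su]
Obs: ok
Act: cabinet.listout[/]
Obs: [cosmo/, fafe, pruro]

Answer: [cosmo/, fafe, pruro]


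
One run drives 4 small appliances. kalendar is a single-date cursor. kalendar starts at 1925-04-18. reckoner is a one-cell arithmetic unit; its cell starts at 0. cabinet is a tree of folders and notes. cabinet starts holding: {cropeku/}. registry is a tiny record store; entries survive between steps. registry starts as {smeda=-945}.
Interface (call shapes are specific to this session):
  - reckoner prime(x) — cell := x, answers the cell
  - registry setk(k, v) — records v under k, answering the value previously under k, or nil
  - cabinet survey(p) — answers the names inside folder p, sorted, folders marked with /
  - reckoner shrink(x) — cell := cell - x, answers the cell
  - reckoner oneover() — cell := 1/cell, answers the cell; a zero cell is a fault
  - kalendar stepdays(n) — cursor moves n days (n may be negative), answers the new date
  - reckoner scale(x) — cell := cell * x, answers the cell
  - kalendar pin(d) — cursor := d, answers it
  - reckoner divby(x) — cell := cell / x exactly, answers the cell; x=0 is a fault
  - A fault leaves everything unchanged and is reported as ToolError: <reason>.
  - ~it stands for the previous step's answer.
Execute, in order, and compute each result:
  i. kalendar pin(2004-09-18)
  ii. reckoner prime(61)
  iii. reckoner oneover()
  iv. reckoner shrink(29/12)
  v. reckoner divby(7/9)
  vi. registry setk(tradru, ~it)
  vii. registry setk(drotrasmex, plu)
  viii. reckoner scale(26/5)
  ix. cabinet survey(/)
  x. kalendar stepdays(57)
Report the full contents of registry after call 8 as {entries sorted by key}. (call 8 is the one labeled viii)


Invoking kalendar pin on d='2004-09-18', and observe 2004-09-18.
I invoke reckoner prime on x='61', yielding 61.
Next I call reckoner oneover(), and see 1/61.
Using reckoner shrink on x='29/12', → -1757/732.
I use reckoner divby on x='7/9', giving -753/244.
Now I run registry setk on k='tradru', v='~it', → nil.
I invoke registry setk on k='drotrasmex', v='plu', yielding nil.
I use reckoner scale on x='26/5', and get -9789/610.
I run cabinet survey on p='/', and observe [cropeku/].
Calling kalendar stepdays on n='57', → 2004-11-14.

Answer: {drotrasmex=plu, smeda=-945, tradru=-753/244}


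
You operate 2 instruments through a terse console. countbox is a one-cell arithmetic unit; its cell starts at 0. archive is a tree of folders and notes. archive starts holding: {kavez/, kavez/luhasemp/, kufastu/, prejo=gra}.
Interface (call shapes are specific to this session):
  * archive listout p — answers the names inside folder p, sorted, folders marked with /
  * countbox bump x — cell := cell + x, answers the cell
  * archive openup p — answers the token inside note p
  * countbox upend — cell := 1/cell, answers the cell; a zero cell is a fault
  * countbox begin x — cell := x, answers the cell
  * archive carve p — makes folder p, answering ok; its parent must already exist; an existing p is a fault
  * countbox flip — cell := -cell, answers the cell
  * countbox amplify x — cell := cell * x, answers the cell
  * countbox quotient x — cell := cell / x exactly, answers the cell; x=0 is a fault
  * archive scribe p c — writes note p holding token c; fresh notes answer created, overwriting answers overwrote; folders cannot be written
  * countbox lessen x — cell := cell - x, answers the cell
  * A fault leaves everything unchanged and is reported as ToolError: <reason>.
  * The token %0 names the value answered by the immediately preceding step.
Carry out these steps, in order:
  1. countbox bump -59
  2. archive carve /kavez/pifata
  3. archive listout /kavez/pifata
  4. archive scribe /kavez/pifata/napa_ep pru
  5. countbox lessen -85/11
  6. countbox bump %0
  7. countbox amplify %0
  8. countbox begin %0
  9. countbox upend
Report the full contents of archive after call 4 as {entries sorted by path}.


>> countbox bump(x=-59)
<< -59
>> archive carve(p=/kavez/pifata)
<< ok
>> archive listout(p=/kavez/pifata)
<< []
>> archive scribe(p=/kavez/pifata/napa_ep, c=pru)
<< created
>> countbox lessen(x=-85/11)
<< -564/11
>> countbox bump(x=%0)
<< -1128/11
>> countbox amplify(x=%0)
<< 1272384/121
>> countbox begin(x=%0)
<< 1272384/121
>> countbox upend()
<< 121/1272384

Answer: {kavez/, kavez/luhasemp/, kavez/pifata/, kavez/pifata/napa_ep=pru, kufastu/, prejo=gra}


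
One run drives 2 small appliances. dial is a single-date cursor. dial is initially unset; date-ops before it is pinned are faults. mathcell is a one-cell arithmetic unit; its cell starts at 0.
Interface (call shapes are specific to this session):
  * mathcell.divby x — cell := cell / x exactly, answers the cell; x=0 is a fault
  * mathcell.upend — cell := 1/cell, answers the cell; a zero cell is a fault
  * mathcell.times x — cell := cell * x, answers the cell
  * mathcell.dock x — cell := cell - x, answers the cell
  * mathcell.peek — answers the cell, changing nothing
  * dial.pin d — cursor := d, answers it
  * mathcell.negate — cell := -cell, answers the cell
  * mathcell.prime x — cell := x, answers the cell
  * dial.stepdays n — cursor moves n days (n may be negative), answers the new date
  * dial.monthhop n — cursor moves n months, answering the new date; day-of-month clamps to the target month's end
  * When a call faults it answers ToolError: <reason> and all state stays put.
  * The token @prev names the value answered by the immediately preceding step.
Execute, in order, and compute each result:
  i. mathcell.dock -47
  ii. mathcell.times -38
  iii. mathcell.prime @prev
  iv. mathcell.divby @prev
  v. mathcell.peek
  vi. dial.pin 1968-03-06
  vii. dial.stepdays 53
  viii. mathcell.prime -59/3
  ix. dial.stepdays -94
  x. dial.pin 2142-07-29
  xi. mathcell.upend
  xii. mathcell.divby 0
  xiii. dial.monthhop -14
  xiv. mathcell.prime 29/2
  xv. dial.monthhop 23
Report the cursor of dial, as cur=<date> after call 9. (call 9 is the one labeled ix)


Answer: cur=1968-01-25

Derivation:
Then mathcell.dock passing x: -47, → 47.
Calling mathcell.times passing x: -38, and see -1786.
I use mathcell.prime passing x: @prev, giving -1786.
Next I call mathcell.divby passing x: @prev, and see 1.
Now I run mathcell.peek: 1.
Invoking dial.pin passing d: 1968-03-06, — result: 1968-03-06.
Now I run dial.stepdays passing n: 53, giving 1968-04-28.
I try mathcell.prime passing x: -59/3, which returns -59/3.
I call dial.stepdays passing n: -94, → 1968-01-25.
Next I call dial.pin passing d: 2142-07-29, yielding 2142-07-29.
Using mathcell.upend(), giving -3/59.
Calling mathcell.divby passing x: 0, and see ToolError: division by zero.
I run dial.monthhop passing n: -14, and get 2141-05-29.
I try mathcell.prime passing x: 29/2, and get 29/2.
Now I run dial.monthhop passing n: 23, — result: 2143-04-29.


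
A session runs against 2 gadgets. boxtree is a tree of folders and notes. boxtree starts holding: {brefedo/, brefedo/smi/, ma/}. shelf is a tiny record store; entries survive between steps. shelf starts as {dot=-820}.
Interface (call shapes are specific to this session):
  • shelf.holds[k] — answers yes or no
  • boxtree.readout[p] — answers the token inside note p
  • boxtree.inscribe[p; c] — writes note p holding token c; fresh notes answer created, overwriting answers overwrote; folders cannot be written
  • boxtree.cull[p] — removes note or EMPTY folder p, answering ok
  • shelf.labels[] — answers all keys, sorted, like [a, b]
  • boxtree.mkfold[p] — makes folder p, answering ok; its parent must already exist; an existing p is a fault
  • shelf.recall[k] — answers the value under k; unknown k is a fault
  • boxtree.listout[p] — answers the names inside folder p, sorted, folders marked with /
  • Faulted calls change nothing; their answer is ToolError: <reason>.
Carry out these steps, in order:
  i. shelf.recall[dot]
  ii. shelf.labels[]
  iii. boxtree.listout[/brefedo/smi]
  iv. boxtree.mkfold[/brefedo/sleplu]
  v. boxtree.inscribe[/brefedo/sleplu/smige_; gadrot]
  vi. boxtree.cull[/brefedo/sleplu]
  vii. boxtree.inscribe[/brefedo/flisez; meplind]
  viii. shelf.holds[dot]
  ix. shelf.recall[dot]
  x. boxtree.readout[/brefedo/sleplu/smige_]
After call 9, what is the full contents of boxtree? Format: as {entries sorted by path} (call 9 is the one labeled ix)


Answer: {brefedo/, brefedo/flisez=meplind, brefedo/sleplu/, brefedo/sleplu/smige_=gadrot, brefedo/smi/, ma/}

Derivation:
;; shelf.recall(k: dot) -> -820
;; shelf.labels() -> [dot]
;; boxtree.listout(p: /brefedo/smi) -> []
;; boxtree.mkfold(p: /brefedo/sleplu) -> ok
;; boxtree.inscribe(p: /brefedo/sleplu/smige_, c: gadrot) -> created
;; boxtree.cull(p: /brefedo/sleplu) -> ToolError: not empty
;; boxtree.inscribe(p: /brefedo/flisez, c: meplind) -> created
;; shelf.holds(k: dot) -> yes
;; shelf.recall(k: dot) -> -820
;; boxtree.readout(p: /brefedo/sleplu/smige_) -> gadrot


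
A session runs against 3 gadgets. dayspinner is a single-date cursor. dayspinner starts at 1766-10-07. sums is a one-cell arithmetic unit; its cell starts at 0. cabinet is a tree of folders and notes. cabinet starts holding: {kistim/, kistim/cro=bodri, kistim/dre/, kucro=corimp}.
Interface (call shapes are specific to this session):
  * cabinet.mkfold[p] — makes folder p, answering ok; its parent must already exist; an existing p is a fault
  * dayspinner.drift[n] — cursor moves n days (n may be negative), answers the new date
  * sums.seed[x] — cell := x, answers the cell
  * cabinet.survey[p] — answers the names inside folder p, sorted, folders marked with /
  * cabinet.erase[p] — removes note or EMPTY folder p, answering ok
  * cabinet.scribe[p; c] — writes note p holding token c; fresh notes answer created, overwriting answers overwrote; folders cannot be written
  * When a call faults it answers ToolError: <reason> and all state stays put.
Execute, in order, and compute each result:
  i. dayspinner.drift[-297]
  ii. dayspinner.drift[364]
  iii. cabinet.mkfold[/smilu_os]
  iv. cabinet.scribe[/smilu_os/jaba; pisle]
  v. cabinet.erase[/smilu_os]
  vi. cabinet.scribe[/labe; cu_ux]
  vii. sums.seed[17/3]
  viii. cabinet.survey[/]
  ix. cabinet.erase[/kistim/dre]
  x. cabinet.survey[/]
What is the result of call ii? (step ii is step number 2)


[in] drift -297
:: 1765-12-14
[in] drift 364
:: 1766-12-13
[in] mkfold /smilu_os
:: ok
[in] scribe /smilu_os/jaba pisle
:: created
[in] erase /smilu_os
:: ToolError: not empty
[in] scribe /labe cu_ux
:: created
[in] seed 17/3
:: 17/3
[in] survey /
:: [kistim/, kucro, labe, smilu_os/]
[in] erase /kistim/dre
:: ok
[in] survey /
:: [kistim/, kucro, labe, smilu_os/]

Answer: 1766-12-13


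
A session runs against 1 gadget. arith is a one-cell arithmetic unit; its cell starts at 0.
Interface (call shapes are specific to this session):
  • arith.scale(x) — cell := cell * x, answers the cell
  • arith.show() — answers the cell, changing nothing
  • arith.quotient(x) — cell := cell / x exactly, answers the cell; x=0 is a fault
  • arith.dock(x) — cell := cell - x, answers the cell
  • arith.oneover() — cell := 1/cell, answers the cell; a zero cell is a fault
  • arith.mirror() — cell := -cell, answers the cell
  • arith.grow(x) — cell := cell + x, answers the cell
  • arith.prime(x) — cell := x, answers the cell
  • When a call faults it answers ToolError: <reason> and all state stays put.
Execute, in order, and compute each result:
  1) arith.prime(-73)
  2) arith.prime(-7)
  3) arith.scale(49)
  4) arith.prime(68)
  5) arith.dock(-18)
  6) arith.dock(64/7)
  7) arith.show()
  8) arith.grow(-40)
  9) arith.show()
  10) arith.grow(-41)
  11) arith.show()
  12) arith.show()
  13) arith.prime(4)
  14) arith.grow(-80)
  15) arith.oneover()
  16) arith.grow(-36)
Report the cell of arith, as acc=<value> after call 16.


I try arith.prime on -73, giving -73.
I invoke arith.prime on -7, and observe -7.
Now I run arith.scale on 49: -343.
Next I call arith.prime on 68, yielding 68.
Then arith.dock on -18, and see 86.
Now I run arith.dock on 64/7, and observe 538/7.
I try arith.show(), — result: 538/7.
I use arith.grow on -40: 258/7.
I use arith.show, — result: 258/7.
I try arith.grow on -41, → -29/7.
I use arith.show(), which returns -29/7.
Using arith.show(), and see -29/7.
Invoking arith.prime on 4, which returns 4.
Next I call arith.grow on -80, and get -76.
I use arith.oneover(), — result: -1/76.
I run arith.grow on -36, yielding -2737/76.

Answer: acc=-2737/76


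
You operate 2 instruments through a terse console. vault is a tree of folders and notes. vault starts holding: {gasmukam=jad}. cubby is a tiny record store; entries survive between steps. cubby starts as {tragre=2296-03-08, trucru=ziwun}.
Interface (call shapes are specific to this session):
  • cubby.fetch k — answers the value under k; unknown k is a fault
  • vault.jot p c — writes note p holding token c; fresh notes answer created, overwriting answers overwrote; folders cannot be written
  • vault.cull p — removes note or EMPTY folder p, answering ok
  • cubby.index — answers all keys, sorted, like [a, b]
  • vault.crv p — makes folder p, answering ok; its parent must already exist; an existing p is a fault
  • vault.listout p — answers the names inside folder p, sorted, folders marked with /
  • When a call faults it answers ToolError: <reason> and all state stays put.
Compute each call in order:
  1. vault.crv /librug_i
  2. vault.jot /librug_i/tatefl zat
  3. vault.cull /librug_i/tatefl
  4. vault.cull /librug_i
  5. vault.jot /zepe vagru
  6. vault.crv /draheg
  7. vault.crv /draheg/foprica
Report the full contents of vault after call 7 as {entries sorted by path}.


Calling vault.crv passing p: /librug_i, → ok.
Then vault.jot passing p: /librug_i/tatefl, c: zat, which returns created.
I call vault.cull passing p: /librug_i/tatefl, and see ok.
Calling vault.cull passing p: /librug_i, → ok.
I run vault.jot passing p: /zepe, c: vagru, — result: created.
Invoking vault.crv passing p: /draheg: ok.
Now I run vault.crv passing p: /draheg/foprica, and get ok.

Answer: {draheg/, draheg/foprica/, gasmukam=jad, zepe=vagru}


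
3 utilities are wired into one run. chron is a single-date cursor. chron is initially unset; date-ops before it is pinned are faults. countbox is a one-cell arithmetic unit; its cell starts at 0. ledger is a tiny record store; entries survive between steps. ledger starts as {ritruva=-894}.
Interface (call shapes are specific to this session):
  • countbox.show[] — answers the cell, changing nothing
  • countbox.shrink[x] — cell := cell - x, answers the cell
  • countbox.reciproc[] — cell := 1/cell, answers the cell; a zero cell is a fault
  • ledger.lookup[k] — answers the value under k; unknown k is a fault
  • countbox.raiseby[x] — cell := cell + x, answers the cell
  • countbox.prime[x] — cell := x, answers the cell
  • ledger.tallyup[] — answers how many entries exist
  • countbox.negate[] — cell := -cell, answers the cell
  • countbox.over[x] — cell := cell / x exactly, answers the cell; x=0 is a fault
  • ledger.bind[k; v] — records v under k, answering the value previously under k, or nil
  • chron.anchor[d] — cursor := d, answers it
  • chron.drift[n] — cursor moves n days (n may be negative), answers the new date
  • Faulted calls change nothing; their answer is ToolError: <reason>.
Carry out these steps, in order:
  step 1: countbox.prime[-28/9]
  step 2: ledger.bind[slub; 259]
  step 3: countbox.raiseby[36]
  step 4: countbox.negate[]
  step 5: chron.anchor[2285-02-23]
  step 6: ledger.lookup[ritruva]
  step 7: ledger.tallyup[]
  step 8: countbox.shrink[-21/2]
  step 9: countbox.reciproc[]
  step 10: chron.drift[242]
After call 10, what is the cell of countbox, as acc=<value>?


CALL countbox.prime[x=-28/9]
RET  -28/9
CALL ledger.bind[k=slub; v=259]
RET  nil
CALL countbox.raiseby[x=36]
RET  296/9
CALL countbox.negate[]
RET  -296/9
CALL chron.anchor[d=2285-02-23]
RET  2285-02-23
CALL ledger.lookup[k=ritruva]
RET  -894
CALL ledger.tallyup[]
RET  2
CALL countbox.shrink[x=-21/2]
RET  -403/18
CALL countbox.reciproc[]
RET  -18/403
CALL chron.drift[n=242]
RET  2285-10-23

Answer: acc=-18/403


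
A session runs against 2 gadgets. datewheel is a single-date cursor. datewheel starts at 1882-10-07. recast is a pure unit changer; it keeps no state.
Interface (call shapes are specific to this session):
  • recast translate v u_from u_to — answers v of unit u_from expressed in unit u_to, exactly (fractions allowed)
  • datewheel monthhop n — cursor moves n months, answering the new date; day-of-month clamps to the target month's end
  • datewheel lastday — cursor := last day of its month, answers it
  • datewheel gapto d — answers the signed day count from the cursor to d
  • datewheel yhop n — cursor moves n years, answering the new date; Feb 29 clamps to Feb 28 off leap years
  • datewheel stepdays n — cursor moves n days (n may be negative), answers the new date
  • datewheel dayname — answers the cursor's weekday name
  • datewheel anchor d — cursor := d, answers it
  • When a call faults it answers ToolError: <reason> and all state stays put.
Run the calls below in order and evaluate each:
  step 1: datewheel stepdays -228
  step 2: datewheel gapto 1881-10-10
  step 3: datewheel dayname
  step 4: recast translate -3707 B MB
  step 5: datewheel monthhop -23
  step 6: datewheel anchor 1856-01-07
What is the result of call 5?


// datewheel stepdays(n=-228) : 1882-02-21
// datewheel gapto(d=1881-10-10) : -134
// datewheel dayname() : Tuesday
// recast translate(v=-3707, u_from=B, u_to=MB) : -3707/1000000
// datewheel monthhop(n=-23) : 1880-03-21
// datewheel anchor(d=1856-01-07) : 1856-01-07

Answer: 1880-03-21


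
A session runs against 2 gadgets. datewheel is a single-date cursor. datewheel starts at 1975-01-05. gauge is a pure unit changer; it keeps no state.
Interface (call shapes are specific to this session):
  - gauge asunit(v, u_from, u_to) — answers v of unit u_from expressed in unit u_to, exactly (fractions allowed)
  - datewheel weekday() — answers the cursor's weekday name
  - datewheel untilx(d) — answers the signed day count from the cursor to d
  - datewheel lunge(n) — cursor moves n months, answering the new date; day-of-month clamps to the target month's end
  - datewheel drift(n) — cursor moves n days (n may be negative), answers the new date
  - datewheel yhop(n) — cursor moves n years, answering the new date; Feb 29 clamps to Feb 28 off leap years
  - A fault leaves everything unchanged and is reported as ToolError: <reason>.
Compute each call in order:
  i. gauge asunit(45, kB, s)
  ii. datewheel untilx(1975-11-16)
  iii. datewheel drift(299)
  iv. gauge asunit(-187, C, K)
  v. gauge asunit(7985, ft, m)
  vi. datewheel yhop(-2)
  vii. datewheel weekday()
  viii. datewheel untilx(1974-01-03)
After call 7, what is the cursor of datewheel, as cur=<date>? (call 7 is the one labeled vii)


! 1. gauge asunit(v=45, u_from=kB, u_to=s) -> ToolError: incompatible units
! 2. datewheel untilx(d=1975-11-16) -> 315
! 3. datewheel drift(n=299) -> 1975-10-31
! 4. gauge asunit(v=-187, u_from=C, u_to=K) -> 1723/20
! 5. gauge asunit(v=7985, u_from=ft, u_to=m) -> 608457/250
! 6. datewheel yhop(n=-2) -> 1973-10-31
! 7. datewheel weekday() -> Wednesday
! 8. datewheel untilx(d=1974-01-03) -> 64

Answer: cur=1973-10-31


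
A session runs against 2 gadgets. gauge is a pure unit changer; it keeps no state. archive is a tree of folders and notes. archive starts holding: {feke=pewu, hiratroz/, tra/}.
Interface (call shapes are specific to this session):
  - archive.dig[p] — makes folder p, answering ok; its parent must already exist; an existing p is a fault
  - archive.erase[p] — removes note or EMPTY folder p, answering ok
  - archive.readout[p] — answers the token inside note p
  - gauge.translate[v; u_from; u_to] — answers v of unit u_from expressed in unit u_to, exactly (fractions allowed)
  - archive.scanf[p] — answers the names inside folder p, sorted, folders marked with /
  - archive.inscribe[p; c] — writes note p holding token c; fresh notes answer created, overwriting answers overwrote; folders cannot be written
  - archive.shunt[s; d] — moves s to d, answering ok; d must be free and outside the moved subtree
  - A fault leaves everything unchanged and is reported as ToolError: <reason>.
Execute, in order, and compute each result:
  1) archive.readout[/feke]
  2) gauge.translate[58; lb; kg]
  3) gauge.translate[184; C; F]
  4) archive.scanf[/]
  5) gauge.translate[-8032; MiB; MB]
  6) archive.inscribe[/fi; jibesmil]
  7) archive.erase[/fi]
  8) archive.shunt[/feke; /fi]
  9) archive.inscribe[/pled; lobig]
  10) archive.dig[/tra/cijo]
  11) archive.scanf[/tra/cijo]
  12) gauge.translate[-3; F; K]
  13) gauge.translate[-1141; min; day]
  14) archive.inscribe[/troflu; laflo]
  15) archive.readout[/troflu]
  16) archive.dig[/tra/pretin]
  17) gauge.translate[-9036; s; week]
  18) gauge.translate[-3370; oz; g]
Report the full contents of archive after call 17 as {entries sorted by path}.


Answer: {fi=pewu, hiratroz/, pled=lobig, tra/, tra/cijo/, tra/pretin/, troflu=laflo}

Derivation:
% readout(p→/feke) => pewu
% translate(v→58, u_from→lb, u_to→kg) => 1315417873/50000000
% translate(v→184, u_from→C, u_to→F) => 1816/5
% scanf(p→/) => [feke, hiratroz/, tra/]
% translate(v→-8032, u_from→MiB, u_to→MB) => -131596288/15625
% inscribe(p→/fi, c→jibesmil) => created
% erase(p→/fi) => ok
% shunt(s→/feke, d→/fi) => ok
% inscribe(p→/pled, c→lobig) => created
% dig(p→/tra/cijo) => ok
% scanf(p→/tra/cijo) => []
% translate(v→-3, u_from→F, u_to→K) => 45667/180
% translate(v→-1141, u_from→min, u_to→day) => -1141/1440
% inscribe(p→/troflu, c→laflo) => created
% readout(p→/troflu) => laflo
% dig(p→/tra/pretin) => ok
% translate(v→-9036, u_from→s, u_to→week) => -251/16800
% translate(v→-3370, u_from→oz, u_to→g) => -15286062869/160000
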